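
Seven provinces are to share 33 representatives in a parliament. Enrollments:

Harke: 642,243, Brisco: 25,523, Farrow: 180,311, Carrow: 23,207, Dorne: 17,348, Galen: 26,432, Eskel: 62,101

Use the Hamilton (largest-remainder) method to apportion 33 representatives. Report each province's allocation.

Harke=22, Brisco=1, Farrow=6, Carrow=1, Dorne=0, Galen=1, Eskel=2

Standard divisor: 977165 ÷ 33 ≈ 29611.061.
Standard quotas: Harke 21.6893, Brisco 0.8619, Farrow 6.0893, Carrow 0.7837, Dorne 0.5859, Galen 0.8926, Eskel 2.0972.
Lower quotas: Harke 21, Brisco 0, Farrow 6, Carrow 0, Dorne 0, Galen 0, Eskel 2 (sum 29, leaving 4 seats).
Remainders in descending order: Galen 0.8926, Brisco 0.8619, Carrow 0.7837, Harke 0.6893, Dorne 0.5859, Eskel 0.0972, Farrow 0.0893.
The surplus seats go to Galen, Brisco, Carrow, Harke.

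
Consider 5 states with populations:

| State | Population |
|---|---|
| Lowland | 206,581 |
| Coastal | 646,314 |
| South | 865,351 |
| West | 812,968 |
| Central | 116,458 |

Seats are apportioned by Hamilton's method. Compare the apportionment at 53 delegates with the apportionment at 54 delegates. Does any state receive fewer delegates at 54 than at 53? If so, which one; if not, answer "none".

Central

At 53 seats: Lowland 4, Coastal 13, South 17, West 16, Central 3.
At 54 seats: Lowland 4, Coastal 13, South 18, West 17, Central 2.
Central drops from 3 to 2.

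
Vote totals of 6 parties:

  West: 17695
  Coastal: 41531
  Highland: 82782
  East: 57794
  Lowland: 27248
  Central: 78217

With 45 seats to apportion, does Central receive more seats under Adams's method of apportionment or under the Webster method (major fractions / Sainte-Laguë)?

Adams: West 3, Coastal 6, Highland 12, East 9, Lowland 4, Central 11.
Webster: West 3, Coastal 6, Highland 12, East 8, Lowland 4, Central 12.
Central gets 11 under Adams and 12 under Webster.

Webster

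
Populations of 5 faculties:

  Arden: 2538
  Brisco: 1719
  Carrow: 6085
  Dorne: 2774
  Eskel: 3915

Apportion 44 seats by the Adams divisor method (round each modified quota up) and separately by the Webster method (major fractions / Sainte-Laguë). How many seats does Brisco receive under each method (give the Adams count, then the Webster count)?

Adams: Arden 7, Brisco 5, Carrow 15, Dorne 7, Eskel 10.
Webster: Arden 7, Brisco 4, Carrow 16, Dorne 7, Eskel 10.
Brisco gets 5 under Adams and 4 under Webster.

5 and 4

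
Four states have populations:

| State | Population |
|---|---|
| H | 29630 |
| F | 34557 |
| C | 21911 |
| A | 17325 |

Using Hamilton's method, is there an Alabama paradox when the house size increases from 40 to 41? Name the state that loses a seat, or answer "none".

At 40 seats: H 11, F 13, C 9, A 7.
At 41 seats: H 12, F 14, C 8, A 7.
C drops from 9 to 8.

C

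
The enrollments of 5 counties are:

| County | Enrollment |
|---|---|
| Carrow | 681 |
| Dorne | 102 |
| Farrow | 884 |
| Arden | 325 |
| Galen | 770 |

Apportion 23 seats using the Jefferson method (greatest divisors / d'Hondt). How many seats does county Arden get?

2

Standard divisor 2762/23 ≈ 120.087; standard quotas: Carrow 5.671, Dorne 0.849, Farrow 7.361, Arden 2.706, Galen 6.412.
Rounding down gives 5, 0, 7, 2, 6 = 20 seats, so the divisor must be adjusted.
With modified divisor 109.2: modified quotas Carrow 6.236, Dorne 0.934, Farrow 8.095, Arden 2.976, Galen 7.051.
Rounding down: Carrow 6, Dorne 0, Farrow 8, Arden 2, Galen 7 (total 23).
Arden receives 2.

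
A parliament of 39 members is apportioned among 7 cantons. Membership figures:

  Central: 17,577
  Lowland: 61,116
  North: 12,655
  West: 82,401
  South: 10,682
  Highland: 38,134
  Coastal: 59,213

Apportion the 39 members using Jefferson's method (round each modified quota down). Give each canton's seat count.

Standard divisor 281778/39 ≈ 7225.077; standard quotas: Central 2.433, Lowland 8.459, North 1.752, West 11.405, South 1.478, Highland 5.278, Coastal 8.195.
Rounding down gives 2, 8, 1, 11, 1, 5, 8 = 36 seats, so the divisor must be adjusted.
With modified divisor 6500: modified quotas Central 2.704, Lowland 9.402, North 1.947, West 12.677, South 1.643, Highland 5.867, Coastal 9.110.
Rounding down: Central 2, Lowland 9, North 1, West 12, South 1, Highland 5, Coastal 9 (total 39).

Central: 2, Lowland: 9, North: 1, West: 12, South: 1, Highland: 5, Coastal: 9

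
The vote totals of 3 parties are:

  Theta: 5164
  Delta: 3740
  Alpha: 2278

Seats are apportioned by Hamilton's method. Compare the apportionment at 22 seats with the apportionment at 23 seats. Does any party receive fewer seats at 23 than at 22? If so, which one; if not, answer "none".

none

At 22 seats: Theta 10, Delta 7, Alpha 5.
At 23 seats: Theta 10, Delta 8, Alpha 5.
No party's allocation decreased.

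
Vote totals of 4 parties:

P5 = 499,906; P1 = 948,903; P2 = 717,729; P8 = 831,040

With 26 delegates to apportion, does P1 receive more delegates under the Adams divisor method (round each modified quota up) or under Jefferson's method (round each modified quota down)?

Adams: P5 5, P1 8, P2 6, P8 7.
Jefferson: P5 4, P1 9, P2 6, P8 7.
P1 gets 8 under Adams and 9 under Jefferson.

Jefferson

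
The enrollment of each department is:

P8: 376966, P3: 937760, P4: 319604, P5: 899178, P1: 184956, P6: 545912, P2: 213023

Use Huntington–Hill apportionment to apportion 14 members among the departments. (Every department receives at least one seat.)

P8 2, P3 4, P4 1, P5 3, P1 1, P6 2, P2 1

With divisor 263063: modified quotas P8 1.433, P3 3.565, P4 1.215, P5 3.418, P1 0.703, P6 2.075, P2 0.810.
Geometric-mean thresholds: P8 √(1·2)=1.414, P3 √(3·4)=3.464, P4 √(1·2)=1.414, P5 √(3·4)=3.464, P1 (min 1), P6 √(2·3)=2.449, P2 (min 1).
Each quota rounded against its threshold gives P8 2, P3 4, P4 1, P5 3, P1 1, P6 2, P2 1 (total 14).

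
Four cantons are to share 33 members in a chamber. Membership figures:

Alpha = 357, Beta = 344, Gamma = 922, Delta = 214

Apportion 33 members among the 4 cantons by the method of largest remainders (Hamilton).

Total 1837; standard divisor 1837/33 ≈ 55.667.
Standard quotas: Alpha 6.413, Beta 6.180, Gamma 16.563, Delta 3.844.
Lower quotas: Alpha 6, Beta 6, Gamma 16, Delta 3 (sum 31, leaving 2 seats).
Remainders in descending order: Delta 0.844, Gamma 0.563, Alpha 0.413, Beta 0.180.
The surplus seats go to Delta, Gamma.

Alpha 6; Beta 6; Gamma 17; Delta 4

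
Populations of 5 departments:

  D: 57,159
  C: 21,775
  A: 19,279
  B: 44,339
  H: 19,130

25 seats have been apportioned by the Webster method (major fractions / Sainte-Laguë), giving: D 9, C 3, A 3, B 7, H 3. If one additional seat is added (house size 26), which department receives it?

Priority for the next seat is population ÷ (current seats + 0.5).
Priorities: D 6016.737, C 6221.429, A 5508.286, B 5911.867, H 5465.714.
Highest priority: C.

C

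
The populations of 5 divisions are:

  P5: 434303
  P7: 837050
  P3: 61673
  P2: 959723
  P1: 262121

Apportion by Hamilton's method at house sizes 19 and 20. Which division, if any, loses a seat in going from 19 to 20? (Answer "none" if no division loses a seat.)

P3

At 19 seats: P5 3, P7 6, P3 1, P2 7, P1 2.
At 20 seats: P5 3, P7 7, P3 0, P2 8, P1 2.
P3 drops from 1 to 0.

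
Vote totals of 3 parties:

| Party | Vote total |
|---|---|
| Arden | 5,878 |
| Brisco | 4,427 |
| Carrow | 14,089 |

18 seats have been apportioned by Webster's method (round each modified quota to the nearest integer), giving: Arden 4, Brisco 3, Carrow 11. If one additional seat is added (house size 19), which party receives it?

Arden

Priority for the next seat is population ÷ (current seats + 0.5).
Priorities: Arden 1306.222, Brisco 1264.857, Carrow 1225.130.
Highest priority: Arden.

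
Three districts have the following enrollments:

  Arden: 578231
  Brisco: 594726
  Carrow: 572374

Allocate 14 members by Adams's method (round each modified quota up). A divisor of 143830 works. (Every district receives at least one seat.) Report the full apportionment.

With modified divisor 143830: modified quotas Arden 4.020, Brisco 4.135, Carrow 3.980.
Rounding up: Arden 5, Brisco 5, Carrow 4 (total 14).

Arden: 5, Brisco: 5, Carrow: 4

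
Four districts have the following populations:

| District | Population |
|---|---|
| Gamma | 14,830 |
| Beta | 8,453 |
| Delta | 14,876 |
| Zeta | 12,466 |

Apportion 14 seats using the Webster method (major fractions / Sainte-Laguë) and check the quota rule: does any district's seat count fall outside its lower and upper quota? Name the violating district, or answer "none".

Standard quotas: Gamma 4.101, Beta 2.338, Delta 4.114, Zeta 3.447.
Webster allocation: Gamma 4, Beta 2, Delta 4, Zeta 4.
Every allocation lies between the lower and upper quota.

none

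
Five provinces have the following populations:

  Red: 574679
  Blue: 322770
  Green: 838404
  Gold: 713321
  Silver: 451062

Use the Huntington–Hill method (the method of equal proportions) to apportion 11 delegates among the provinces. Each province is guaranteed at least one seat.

With divisor 266619: modified quotas Red 2.155, Blue 1.211, Green 3.145, Gold 2.675, Silver 1.692.
Geometric-mean thresholds: Red √(2·3)=2.449, Blue √(1·2)=1.414, Green √(3·4)=3.464, Gold √(2·3)=2.449, Silver √(1·2)=1.414.
Each quota rounded against its threshold gives Red 2, Blue 1, Green 3, Gold 3, Silver 2 (total 11).

Red=2, Blue=1, Green=3, Gold=3, Silver=2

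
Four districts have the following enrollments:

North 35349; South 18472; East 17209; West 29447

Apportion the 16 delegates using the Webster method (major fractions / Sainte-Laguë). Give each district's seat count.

North 5, South 3, East 3, West 5

Standard divisor 100477/16 ≈ 6279.812; standard quotas: North 5.629, South 2.941, East 2.740, West 4.689.
Rounding to the nearest integer gives 6, 3, 3, 5 = 17 seats, so the divisor must be adjusted.
With modified divisor 6500: modified quotas North 5.438, South 2.842, East 2.648, West 4.530.
Rounding to the nearest integer: North 5, South 3, East 3, West 5 (total 16).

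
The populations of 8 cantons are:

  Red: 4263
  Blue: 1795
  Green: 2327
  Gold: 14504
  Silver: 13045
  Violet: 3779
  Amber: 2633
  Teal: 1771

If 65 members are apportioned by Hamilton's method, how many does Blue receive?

Standard divisor: 44117 ÷ 65 ≈ 678.723.
Standard quotas: Red 6.2809, Blue 2.6447, Green 3.4285, Gold 21.3695, Silver 19.2199, Violet 5.5678, Amber 3.8793, Teal 2.6093.
Lower quotas: Red 6, Blue 2, Green 3, Gold 21, Silver 19, Violet 5, Amber 3, Teal 2 (sum 61, leaving 4 seats).
Remainders in descending order: Amber 0.8793, Blue 0.6447, Teal 0.6093, Violet 0.5678, Green 0.4285, Gold 0.3695, Red 0.2809, Silver 0.2199.
Largest remainders: Amber, Blue, Teal, Violet receive the extra seats.
Blue receives 3.

3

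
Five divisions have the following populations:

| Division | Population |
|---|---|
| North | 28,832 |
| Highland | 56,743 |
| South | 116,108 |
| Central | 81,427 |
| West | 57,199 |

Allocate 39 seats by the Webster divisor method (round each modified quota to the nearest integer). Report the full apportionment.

Standard divisor 340309/39 ≈ 8725.872; standard quotas: North 3.304, Highland 6.503, South 13.306, Central 9.332, West 6.555.
Rounding to the nearest integer gives North 3, Highland 7, South 13, Central 9, West 7 — total 39, matching the house size, so no adjustment is needed.

North=3, Highland=7, South=13, Central=9, West=7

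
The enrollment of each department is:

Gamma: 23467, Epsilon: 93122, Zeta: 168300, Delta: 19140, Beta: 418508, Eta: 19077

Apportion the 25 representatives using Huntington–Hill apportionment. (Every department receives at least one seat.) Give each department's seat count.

With divisor 30875: modified quotas Gamma 0.760, Epsilon 3.016, Zeta 5.451, Delta 0.620, Beta 13.555, Eta 0.618.
Geometric-mean thresholds: Gamma (min 1), Epsilon √(3·4)=3.464, Zeta √(5·6)=5.477, Delta (min 1), Beta √(13·14)=13.491, Eta (min 1).
Each quota rounded against its threshold gives Gamma 1, Epsilon 3, Zeta 5, Delta 1, Beta 14, Eta 1 (total 25).

Gamma=1, Epsilon=3, Zeta=5, Delta=1, Beta=14, Eta=1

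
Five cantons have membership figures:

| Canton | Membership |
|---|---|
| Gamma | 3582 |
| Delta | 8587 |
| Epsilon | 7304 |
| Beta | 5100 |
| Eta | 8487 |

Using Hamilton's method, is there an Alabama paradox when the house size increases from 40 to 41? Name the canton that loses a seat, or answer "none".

none

At 40 seats: Gamma 4, Delta 11, Epsilon 9, Beta 6, Eta 10.
At 41 seats: Gamma 4, Delta 11, Epsilon 9, Beta 6, Eta 11.
No canton's allocation decreased.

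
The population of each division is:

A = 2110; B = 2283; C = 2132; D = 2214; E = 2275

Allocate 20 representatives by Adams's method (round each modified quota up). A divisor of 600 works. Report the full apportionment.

A: 4, B: 4, C: 4, D: 4, E: 4

With modified divisor 600: modified quotas A 3.517, B 3.805, C 3.553, D 3.690, E 3.792.
Rounding up: A 4, B 4, C 4, D 4, E 4 (total 20).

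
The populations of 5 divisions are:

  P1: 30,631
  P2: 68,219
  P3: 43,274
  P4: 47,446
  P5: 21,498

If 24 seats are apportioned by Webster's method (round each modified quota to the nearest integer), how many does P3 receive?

Standard divisor 211068/24 ≈ 8794.5; standard quotas: P1 3.483, P2 7.757, P3 4.921, P4 5.395, P5 2.444.
Rounding to the nearest integer gives 3, 8, 5, 5, 2 = 23 seats, so the divisor must be adjusted.
With modified divisor 8700: modified quotas P1 3.521, P2 7.841, P3 4.974, P4 5.454, P5 2.471.
Rounding to the nearest integer: P1 4, P2 8, P3 5, P4 5, P5 2 (total 24).
P3 receives 5.

5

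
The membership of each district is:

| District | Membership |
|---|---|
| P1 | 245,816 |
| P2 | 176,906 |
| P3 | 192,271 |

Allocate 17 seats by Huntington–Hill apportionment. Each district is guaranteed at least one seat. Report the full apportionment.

P1 7, P2 5, P3 5

With divisor 36517: modified quotas P1 6.732, P2 4.844, P3 5.265.
Geometric-mean thresholds: P1 √(6·7)=6.481, P2 √(4·5)=4.472, P3 √(5·6)=5.477.
Each quota rounded against its threshold gives P1 7, P2 5, P3 5 (total 17).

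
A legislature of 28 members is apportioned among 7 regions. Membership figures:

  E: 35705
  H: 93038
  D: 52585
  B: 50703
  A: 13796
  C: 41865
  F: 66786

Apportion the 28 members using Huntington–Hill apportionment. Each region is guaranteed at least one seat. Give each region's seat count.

With divisor 12313: modified quotas E 2.900, H 7.556, D 4.271, B 4.118, A 1.120, C 3.400, F 5.424.
Geometric-mean thresholds: E √(2·3)=2.449, H √(7·8)=7.483, D √(4·5)=4.472, B √(4·5)=4.472, A √(1·2)=1.414, C √(3·4)=3.464, F √(5·6)=5.477.
Each quota rounded against its threshold gives E 3, H 8, D 4, B 4, A 1, C 3, F 5 (total 28).

E 3, H 8, D 4, B 4, A 1, C 3, F 5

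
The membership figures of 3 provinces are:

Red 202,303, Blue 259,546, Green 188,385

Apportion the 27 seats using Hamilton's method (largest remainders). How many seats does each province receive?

Standard divisor: 650234 ÷ 27 ≈ 24082.741.
Standard quotas: Red 8.4003, Blue 10.7773, Green 7.8224.
Lower quotas: Red 8, Blue 10, Green 7 (sum 25, leaving 2 seats).
Remainders in descending order: Green 0.8224, Blue 0.7773, Red 0.4003.
The surplus seats go to Green, Blue.

Red=8, Blue=11, Green=8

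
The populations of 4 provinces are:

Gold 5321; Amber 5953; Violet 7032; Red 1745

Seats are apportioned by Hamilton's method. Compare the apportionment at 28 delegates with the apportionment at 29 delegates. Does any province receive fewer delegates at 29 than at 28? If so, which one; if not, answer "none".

At 28 seats: Gold 7, Amber 8, Violet 10, Red 3.
At 29 seats: Gold 8, Amber 9, Violet 10, Red 2.
Red drops from 3 to 2.

Red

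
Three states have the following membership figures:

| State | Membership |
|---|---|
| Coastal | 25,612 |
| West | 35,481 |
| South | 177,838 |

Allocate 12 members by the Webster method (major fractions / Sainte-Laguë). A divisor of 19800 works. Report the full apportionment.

Coastal: 1, West: 2, South: 9

With modified divisor 19800: modified quotas Coastal 1.294, West 1.792, South 8.982.
Rounding to the nearest integer: Coastal 1, West 2, South 9 (total 12).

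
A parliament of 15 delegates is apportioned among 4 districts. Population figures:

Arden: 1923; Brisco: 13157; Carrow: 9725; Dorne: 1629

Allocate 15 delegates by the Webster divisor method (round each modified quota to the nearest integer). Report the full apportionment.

Standard divisor 26434/15 ≈ 1762.267; standard quotas: Arden 1.091, Brisco 7.466, Carrow 5.518, Dorne 0.924.
Rounding to the nearest integer gives Arden 1, Brisco 7, Carrow 6, Dorne 1 — total 15, matching the house size, so no adjustment is needed.

Arden=1, Brisco=7, Carrow=6, Dorne=1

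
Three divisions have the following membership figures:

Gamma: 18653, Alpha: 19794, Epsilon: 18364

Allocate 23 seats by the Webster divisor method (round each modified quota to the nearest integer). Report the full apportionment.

Standard divisor 56811/23 ≈ 2470.043; standard quotas: Gamma 7.552, Alpha 8.014, Epsilon 7.435.
Rounding to the nearest integer gives Gamma 8, Alpha 8, Epsilon 7 — total 23, matching the house size, so no adjustment is needed.

Gamma 8, Alpha 8, Epsilon 7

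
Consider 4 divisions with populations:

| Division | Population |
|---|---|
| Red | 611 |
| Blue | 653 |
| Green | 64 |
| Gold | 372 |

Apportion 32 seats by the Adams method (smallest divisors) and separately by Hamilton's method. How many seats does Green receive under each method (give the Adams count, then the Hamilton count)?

Adams: Red 11, Blue 12, Green 2, Gold 7.
Hamilton: Red 12, Blue 12, Green 1, Gold 7.
Green gets 2 under Adams and 1 under Hamilton.

2 and 1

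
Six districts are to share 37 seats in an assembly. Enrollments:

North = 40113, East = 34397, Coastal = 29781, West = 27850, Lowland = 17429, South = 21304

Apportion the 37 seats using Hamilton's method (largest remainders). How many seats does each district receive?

Total 170874; standard divisor 170874/37 ≈ 4618.216.
Standard quotas: North 8.6858, East 7.4481, Coastal 6.4486, West 6.0305, Lowland 3.7740, South 4.6130.
Lower quotas: North 8, East 7, Coastal 6, West 6, Lowland 3, South 4 (sum 34, leaving 3 seats).
Remainders in descending order: Lowland 0.7740, North 0.6858, South 0.6130, Coastal 0.4486, East 0.4481, West 0.0305.
The surplus seats go to Lowland, North, South.

North: 9, East: 7, Coastal: 6, West: 6, Lowland: 4, South: 5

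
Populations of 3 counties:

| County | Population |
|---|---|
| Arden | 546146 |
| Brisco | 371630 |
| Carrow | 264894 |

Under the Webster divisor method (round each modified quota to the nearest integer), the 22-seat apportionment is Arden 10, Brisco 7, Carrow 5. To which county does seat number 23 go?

Priority for the next seat is population ÷ (current seats + 0.5).
Priorities: Arden 52013.905, Brisco 49550.667, Carrow 48162.545.
Highest priority: Arden.

Arden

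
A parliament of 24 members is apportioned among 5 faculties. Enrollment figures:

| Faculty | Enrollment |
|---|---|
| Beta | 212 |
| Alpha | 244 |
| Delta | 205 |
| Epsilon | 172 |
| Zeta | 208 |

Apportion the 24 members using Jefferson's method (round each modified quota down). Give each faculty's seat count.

Beta: 5, Alpha: 5, Delta: 5, Epsilon: 4, Zeta: 5

Standard divisor 1041/24 ≈ 43.375; standard quotas: Beta 4.888, Alpha 5.625, Delta 4.726, Epsilon 3.965, Zeta 4.795.
Rounding down gives 4, 5, 4, 3, 4 = 20 seats, so the divisor must be adjusted.
With modified divisor 40.83: modified quotas Beta 5.192, Alpha 5.976, Delta 5.021, Epsilon 4.213, Zeta 5.094.
Rounding down: Beta 5, Alpha 5, Delta 5, Epsilon 4, Zeta 5 (total 24).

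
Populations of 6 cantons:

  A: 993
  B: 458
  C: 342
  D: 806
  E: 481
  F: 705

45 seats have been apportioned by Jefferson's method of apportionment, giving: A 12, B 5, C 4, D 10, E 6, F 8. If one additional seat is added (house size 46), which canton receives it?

F

Priority for the next seat is population ÷ (current seats + 1).
Priorities: A 76.385, B 76.333, C 68.400, D 73.273, E 68.714, F 78.333.
Highest priority: F.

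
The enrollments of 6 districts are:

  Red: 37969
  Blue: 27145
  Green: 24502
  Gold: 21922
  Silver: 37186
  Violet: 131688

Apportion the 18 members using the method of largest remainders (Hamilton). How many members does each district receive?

Total 280412; standard divisor 280412/18 ≈ 15578.444.
Standard quotas: Red 2.4373, Blue 1.7425, Green 1.5728, Gold 1.4072, Silver 2.3870, Violet 8.4532.
Lower quotas: Red 2, Blue 1, Green 1, Gold 1, Silver 2, Violet 8 (sum 15, leaving 3 seats).
Remainders in descending order: Blue 0.7425, Green 0.5728, Violet 0.4532, Red 0.4373, Gold 0.4072, Silver 0.3870.
Largest remainders: Blue, Green, Violet receive the extra seats.

Red=2, Blue=2, Green=2, Gold=1, Silver=2, Violet=9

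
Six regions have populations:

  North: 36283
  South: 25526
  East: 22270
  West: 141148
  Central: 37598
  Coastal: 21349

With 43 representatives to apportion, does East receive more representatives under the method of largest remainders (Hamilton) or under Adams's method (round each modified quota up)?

Hamilton: North 6, South 4, East 3, West 21, Central 6, Coastal 3.
Adams: North 6, South 4, East 4, West 20, Central 6, Coastal 3.
East gets 3 under Hamilton and 4 under Adams.

Adams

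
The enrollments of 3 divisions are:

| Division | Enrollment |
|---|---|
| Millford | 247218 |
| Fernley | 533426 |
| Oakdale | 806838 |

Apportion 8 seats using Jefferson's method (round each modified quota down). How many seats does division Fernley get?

Standard divisor 1587482/8 ≈ 198435.25; standard quotas: Millford 1.246, Fernley 2.688, Oakdale 4.066.
Rounding down gives 1, 2, 4 = 7 seats, so the divisor must be adjusted.
With modified divisor 169600: modified quotas Millford 1.458, Fernley 3.145, Oakdale 4.757.
Rounding down: Millford 1, Fernley 3, Oakdale 4 (total 8).
Fernley receives 3.

3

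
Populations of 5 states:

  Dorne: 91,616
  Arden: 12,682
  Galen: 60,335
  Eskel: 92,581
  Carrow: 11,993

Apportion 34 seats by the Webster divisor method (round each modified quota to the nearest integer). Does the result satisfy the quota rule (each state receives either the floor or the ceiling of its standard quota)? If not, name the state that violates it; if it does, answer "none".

Standard quotas: Dorne 11.571, Arden 1.602, Galen 7.620, Eskel 11.693, Carrow 1.515.
Webster allocation: Dorne 11, Arden 2, Galen 8, Eskel 12, Carrow 1.
Every allocation lies between the lower and upper quota.

none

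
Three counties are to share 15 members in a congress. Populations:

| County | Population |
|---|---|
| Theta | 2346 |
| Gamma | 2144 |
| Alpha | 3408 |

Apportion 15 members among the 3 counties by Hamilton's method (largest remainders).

Total 7898; standard divisor 7898/15 ≈ 526.533.
Standard quotas: Theta 4.456, Gamma 4.072, Alpha 6.473.
Lower quotas: Theta 4, Gamma 4, Alpha 6 (sum 14, leaving 1 seat).
Remainders in descending order: Alpha 0.473, Theta 0.456, Gamma 0.072.
The surplus seat goes to Alpha.

Theta 4, Gamma 4, Alpha 7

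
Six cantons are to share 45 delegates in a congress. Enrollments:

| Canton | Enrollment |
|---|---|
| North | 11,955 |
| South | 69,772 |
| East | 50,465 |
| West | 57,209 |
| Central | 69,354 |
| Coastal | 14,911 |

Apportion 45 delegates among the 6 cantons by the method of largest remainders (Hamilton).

North 2, South 12, East 8, West 9, Central 11, Coastal 3

Standard divisor: 273666 ÷ 45 ≈ 6081.467.
Standard quotas: North 1.9658, South 11.4729, East 8.2982, West 9.4071, Central 11.4042, Coastal 2.4519.
Lower quotas: North 1, South 11, East 8, West 9, Central 11, Coastal 2 (sum 42, leaving 3 seats).
Remainders in descending order: North 0.9658, South 0.4729, Coastal 0.4519, West 0.4071, Central 0.4042, East 0.2982.
Largest remainders: North, South, Coastal receive the extra seats.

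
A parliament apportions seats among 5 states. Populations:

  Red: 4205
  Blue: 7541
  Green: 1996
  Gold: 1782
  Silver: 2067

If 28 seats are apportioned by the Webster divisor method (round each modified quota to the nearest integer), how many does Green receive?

Standard divisor 17591/28 ≈ 628.25; standard quotas: Red 6.693, Blue 12.003, Green 3.177, Gold 2.836, Silver 3.290.
Rounding to the nearest integer gives Red 7, Blue 12, Green 3, Gold 3, Silver 3 — total 28, matching the house size, so no adjustment is needed.
Green receives 3.

3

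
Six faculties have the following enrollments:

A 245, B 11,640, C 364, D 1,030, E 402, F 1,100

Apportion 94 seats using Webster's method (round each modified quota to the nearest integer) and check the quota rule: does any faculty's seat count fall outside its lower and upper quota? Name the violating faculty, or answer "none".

B

Standard quotas: A 1.558, B 74.025, C 2.315, D 6.550, E 2.557, F 6.995.
Webster allocation: A 2, B 73, C 2, D 7, E 3, F 7.
B has quota 74.025 (lower 74, upper 75) but receives 73 — outside the quota interval.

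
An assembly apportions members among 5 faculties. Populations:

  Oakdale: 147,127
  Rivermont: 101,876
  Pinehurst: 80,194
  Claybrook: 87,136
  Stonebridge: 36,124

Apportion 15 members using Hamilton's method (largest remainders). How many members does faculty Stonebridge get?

Total 452457; standard divisor 452457/15 ≈ 30163.8.
Standard quotas: Oakdale 4.8776, Rivermont 3.3774, Pinehurst 2.6586, Claybrook 2.8888, Stonebridge 1.1976.
Lower quotas: Oakdale 4, Rivermont 3, Pinehurst 2, Claybrook 2, Stonebridge 1 (sum 12, leaving 3 seats).
Remainders in descending order: Claybrook 0.8888, Oakdale 0.8776, Pinehurst 0.6586, Rivermont 0.3774, Stonebridge 0.1976.
The surplus seats go to Claybrook, Oakdale, Pinehurst.
Stonebridge receives 1.

1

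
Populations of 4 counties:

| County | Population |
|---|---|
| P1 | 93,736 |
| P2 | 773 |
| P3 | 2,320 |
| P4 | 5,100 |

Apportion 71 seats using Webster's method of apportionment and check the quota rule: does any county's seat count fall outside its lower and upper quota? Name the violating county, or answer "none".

P1

Standard quotas: P1 65.293, P2 0.538, P3 1.616, P4 3.552.
Webster allocation: P1 64, P2 1, P3 2, P4 4.
P1 has quota 65.293 (lower 65, upper 66) but receives 64 — outside the quota interval.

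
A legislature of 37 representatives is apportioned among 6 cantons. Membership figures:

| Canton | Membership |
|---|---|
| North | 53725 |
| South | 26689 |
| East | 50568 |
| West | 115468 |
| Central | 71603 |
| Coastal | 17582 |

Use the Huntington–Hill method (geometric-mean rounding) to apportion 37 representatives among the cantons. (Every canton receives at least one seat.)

North=6, South=3, East=5, West=13, Central=8, Coastal=2

With divisor 9239: modified quotas North 5.815, South 2.889, East 5.473, West 12.498, Central 7.750, Coastal 1.903.
Geometric-mean thresholds: North √(5·6)=5.477, South √(2·3)=2.449, East √(5·6)=5.477, West √(12·13)=12.490, Central √(7·8)=7.483, Coastal √(1·2)=1.414.
Each quota rounded against its threshold gives North 6, South 3, East 5, West 13, Central 8, Coastal 2 (total 37).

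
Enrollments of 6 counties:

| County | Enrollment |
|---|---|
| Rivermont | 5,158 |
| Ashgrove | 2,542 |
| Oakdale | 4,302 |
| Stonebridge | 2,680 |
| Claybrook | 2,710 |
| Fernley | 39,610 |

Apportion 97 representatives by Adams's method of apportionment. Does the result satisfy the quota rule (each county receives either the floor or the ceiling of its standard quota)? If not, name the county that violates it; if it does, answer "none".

Standard quotas: Rivermont 8.777, Ashgrove 4.326, Oakdale 7.321, Stonebridge 4.561, Claybrook 4.612, Fernley 67.404.
Adams allocation: Rivermont 9, Ashgrove 5, Oakdale 8, Stonebridge 5, Claybrook 5, Fernley 65.
Fernley has quota 67.404 (lower 67, upper 68) but receives 65 — outside the quota interval.

Fernley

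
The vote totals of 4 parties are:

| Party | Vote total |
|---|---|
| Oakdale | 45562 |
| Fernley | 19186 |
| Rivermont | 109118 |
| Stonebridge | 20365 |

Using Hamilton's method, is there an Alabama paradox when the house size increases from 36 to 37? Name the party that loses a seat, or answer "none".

Fernley

At 36 seats: Oakdale 8, Fernley 4, Rivermont 20, Stonebridge 4.
At 37 seats: Oakdale 9, Fernley 3, Rivermont 21, Stonebridge 4.
Fernley drops from 4 to 3.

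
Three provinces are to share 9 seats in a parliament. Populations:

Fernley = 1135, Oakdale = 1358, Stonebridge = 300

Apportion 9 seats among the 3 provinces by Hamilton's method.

Fernley: 4; Oakdale: 4; Stonebridge: 1

Total 2793; standard divisor 2793/9 ≈ 310.333.
Standard quotas: Fernley 3.657, Oakdale 4.376, Stonebridge 0.967.
Lower quotas: Fernley 3, Oakdale 4, Stonebridge 0 (sum 7, leaving 2 seats).
Remainders in descending order: Stonebridge 0.967, Fernley 0.657, Oakdale 0.376.
The surplus seats go to Stonebridge, Fernley.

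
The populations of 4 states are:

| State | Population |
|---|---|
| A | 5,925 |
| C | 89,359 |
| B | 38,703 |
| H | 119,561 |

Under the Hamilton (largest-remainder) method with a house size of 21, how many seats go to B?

3

Standard divisor: 253548 ÷ 21 ≈ 12073.714.
Standard quotas: A 0.4907, C 7.4011, B 3.2056, H 9.9026.
Lower quotas: A 0, C 7, B 3, H 9 (sum 19, leaving 2 seats).
Remainders in descending order: H 0.9026, A 0.4907, C 0.4011, B 0.2056.
The surplus seats go to H, A.
B receives 3.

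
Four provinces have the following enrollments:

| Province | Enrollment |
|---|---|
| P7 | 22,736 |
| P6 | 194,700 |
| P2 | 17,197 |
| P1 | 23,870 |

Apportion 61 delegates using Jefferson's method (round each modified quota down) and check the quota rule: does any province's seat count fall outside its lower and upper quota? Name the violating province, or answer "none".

P6

Standard quotas: P7 5.365, P6 45.944, P2 4.058, P1 5.633.
Jefferson allocation: P7 5, P6 47, P2 4, P1 5.
P6 has quota 45.944 (lower 45, upper 46) but receives 47 — outside the quota interval.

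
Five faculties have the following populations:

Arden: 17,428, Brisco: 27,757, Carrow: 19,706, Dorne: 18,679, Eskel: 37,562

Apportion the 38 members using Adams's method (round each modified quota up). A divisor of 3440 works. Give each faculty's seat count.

With modified divisor 3440: modified quotas Arden 5.066, Brisco 8.069, Carrow 5.728, Dorne 5.430, Eskel 10.919.
Rounding up: Arden 6, Brisco 9, Carrow 6, Dorne 6, Eskel 11 (total 38).

Arden=6, Brisco=9, Carrow=6, Dorne=6, Eskel=11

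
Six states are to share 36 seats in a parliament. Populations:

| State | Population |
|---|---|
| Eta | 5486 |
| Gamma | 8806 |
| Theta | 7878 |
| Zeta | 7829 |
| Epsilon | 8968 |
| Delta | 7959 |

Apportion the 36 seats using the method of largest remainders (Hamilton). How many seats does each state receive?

Eta=4, Gamma=7, Theta=6, Zeta=6, Epsilon=7, Delta=6

Total 46926; standard divisor 46926/36 ≈ 1303.5.
Standard quotas: Eta 4.2087, Gamma 6.7557, Theta 6.0437, Zeta 6.0061, Epsilon 6.8799, Delta 6.1059.
Lower quotas: Eta 4, Gamma 6, Theta 6, Zeta 6, Epsilon 6, Delta 6 (sum 34, leaving 2 seats).
Remainders in descending order: Epsilon 0.8799, Gamma 0.7557, Eta 0.2087, Delta 0.1059, Theta 0.0437, Zeta 0.0061.
Largest remainders: Epsilon, Gamma receive the extra seats.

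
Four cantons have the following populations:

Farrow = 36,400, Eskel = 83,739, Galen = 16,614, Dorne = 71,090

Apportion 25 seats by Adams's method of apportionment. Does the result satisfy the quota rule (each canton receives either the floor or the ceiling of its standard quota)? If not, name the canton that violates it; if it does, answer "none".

none

Standard quotas: Farrow 4.378, Eskel 10.072, Galen 1.998, Dorne 8.551.
Adams allocation: Farrow 5, Eskel 10, Galen 2, Dorne 8.
Every allocation lies between the lower and upper quota.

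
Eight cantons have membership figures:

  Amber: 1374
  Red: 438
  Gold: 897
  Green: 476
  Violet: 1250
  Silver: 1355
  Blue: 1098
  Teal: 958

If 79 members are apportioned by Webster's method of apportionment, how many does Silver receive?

Standard divisor 7846/79 ≈ 99.316; standard quotas: Amber 13.835, Red 4.410, Gold 9.032, Green 4.793, Violet 12.586, Silver 13.643, Blue 11.056, Teal 9.646.
Rounding to the nearest integer gives 14, 4, 9, 5, 13, 14, 11, 10 = 80 seats, so the divisor must be adjusted.
With modified divisor 100.2: modified quotas Amber 13.713, Red 4.371, Gold 8.952, Green 4.750, Violet 12.475, Silver 13.523, Blue 10.958, Teal 9.561.
Rounding to the nearest integer: Amber 14, Red 4, Gold 9, Green 5, Violet 12, Silver 14, Blue 11, Teal 10 (total 79).
Silver receives 14.

14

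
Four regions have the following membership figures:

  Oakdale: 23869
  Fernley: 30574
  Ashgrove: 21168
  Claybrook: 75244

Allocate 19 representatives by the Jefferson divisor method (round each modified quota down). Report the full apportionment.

Oakdale 3, Fernley 4, Ashgrove 2, Claybrook 10

Standard divisor 150855/19 ≈ 7939.737; standard quotas: Oakdale 3.006, Fernley 3.851, Ashgrove 2.666, Claybrook 9.477.
Rounding down gives 3, 3, 2, 9 = 17 seats, so the divisor must be adjusted.
With modified divisor 7300: modified quotas Oakdale 3.270, Fernley 4.188, Ashgrove 2.900, Claybrook 10.307.
Rounding down: Oakdale 3, Fernley 4, Ashgrove 2, Claybrook 10 (total 19).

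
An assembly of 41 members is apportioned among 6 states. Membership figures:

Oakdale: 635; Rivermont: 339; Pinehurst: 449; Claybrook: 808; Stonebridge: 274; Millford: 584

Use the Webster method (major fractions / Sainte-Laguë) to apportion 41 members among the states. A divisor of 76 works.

Oakdale 8, Rivermont 4, Pinehurst 6, Claybrook 11, Stonebridge 4, Millford 8

With modified divisor 76: modified quotas Oakdale 8.355, Rivermont 4.461, Pinehurst 5.908, Claybrook 10.632, Stonebridge 3.605, Millford 7.684.
Rounding to the nearest integer: Oakdale 8, Rivermont 4, Pinehurst 6, Claybrook 11, Stonebridge 4, Millford 8 (total 41).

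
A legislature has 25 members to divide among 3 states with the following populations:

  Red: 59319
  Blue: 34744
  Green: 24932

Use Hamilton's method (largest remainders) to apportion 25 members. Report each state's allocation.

Red=13, Blue=7, Green=5

The standard divisor is 118995/25 ≈ 4759.8.
Standard quotas: Red 12.4625, Blue 7.2995, Green 5.2380.
Lower quotas: Red 12, Blue 7, Green 5 (sum 24, leaving 1 seat).
Remainders in descending order: Red 0.4625, Blue 0.2995, Green 0.2380.
The surplus seat goes to Red.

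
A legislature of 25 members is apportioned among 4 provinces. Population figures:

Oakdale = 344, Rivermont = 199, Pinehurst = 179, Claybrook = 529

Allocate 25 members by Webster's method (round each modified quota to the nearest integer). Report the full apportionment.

Standard divisor 1251/25 ≈ 50.04; standard quotas: Oakdale 6.875, Rivermont 3.977, Pinehurst 3.577, Claybrook 10.572.
Rounding to the nearest integer gives 7, 4, 4, 11 = 26 seats, so the divisor must be adjusted.
With modified divisor 50.8: modified quotas Oakdale 6.772, Rivermont 3.917, Pinehurst 3.524, Claybrook 10.413.
Rounding to the nearest integer: Oakdale 7, Rivermont 4, Pinehurst 4, Claybrook 10 (total 25).

Oakdale 7; Rivermont 4; Pinehurst 4; Claybrook 10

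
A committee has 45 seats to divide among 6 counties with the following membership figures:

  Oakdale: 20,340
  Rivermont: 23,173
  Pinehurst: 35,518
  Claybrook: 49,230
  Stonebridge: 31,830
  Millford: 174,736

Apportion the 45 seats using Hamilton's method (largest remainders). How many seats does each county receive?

Standard divisor: 334827 ÷ 45 ≈ 7440.6.
Standard quotas: Oakdale 2.7337, Rivermont 3.1144, Pinehurst 4.7735, Claybrook 6.6164, Stonebridge 4.2779, Millford 23.4841.
Lower quotas: Oakdale 2, Rivermont 3, Pinehurst 4, Claybrook 6, Stonebridge 4, Millford 23 (sum 42, leaving 3 seats).
Remainders in descending order: Pinehurst 0.7735, Oakdale 0.7337, Claybrook 0.6164, Millford 0.4841, Stonebridge 0.2779, Rivermont 0.1144.
Largest remainders: Pinehurst, Oakdale, Claybrook receive the extra seats.

Oakdale 3; Rivermont 3; Pinehurst 5; Claybrook 7; Stonebridge 4; Millford 23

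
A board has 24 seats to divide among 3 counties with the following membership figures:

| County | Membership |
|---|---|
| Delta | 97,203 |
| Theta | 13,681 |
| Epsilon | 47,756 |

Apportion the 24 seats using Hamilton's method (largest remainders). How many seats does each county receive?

Standard divisor: 158640 ÷ 24 = 6610.
Standard quotas: Delta 14.7054, Theta 2.0697, Epsilon 7.2248.
Lower quotas: Delta 14, Theta 2, Epsilon 7 (sum 23, leaving 1 seat).
Remainders in descending order: Delta 0.7054, Epsilon 0.2248, Theta 0.0697.
The surplus seat goes to Delta.

Delta 15, Theta 2, Epsilon 7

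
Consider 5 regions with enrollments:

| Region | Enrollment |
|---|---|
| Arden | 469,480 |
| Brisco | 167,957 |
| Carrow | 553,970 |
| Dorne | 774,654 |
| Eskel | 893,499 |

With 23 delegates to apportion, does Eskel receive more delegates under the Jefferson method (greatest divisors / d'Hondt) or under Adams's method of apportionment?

Jefferson: Arden 4, Brisco 1, Carrow 4, Dorne 6, Eskel 8.
Adams: Arden 4, Brisco 2, Carrow 4, Dorne 6, Eskel 7.
Eskel gets 8 under Jefferson and 7 under Adams.

Jefferson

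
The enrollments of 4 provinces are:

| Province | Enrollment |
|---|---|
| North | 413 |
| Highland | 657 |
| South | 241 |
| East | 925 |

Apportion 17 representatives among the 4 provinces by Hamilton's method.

North 3, Highland 5, South 2, East 7

Total 2236; standard divisor 2236/17 ≈ 131.529.
Standard quotas: North 3.140, Highland 4.995, South 1.832, East 7.033.
Lower quotas: North 3, Highland 4, South 1, East 7 (sum 15, leaving 2 seats).
Remainders in descending order: Highland 0.995, South 0.832, North 0.140, East 0.033.
Largest remainders: Highland, South receive the extra seats.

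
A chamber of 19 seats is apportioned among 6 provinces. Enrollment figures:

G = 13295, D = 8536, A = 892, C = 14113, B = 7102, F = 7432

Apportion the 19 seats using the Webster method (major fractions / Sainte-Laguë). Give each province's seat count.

G 5, D 3, A 0, C 5, B 3, F 3

Standard divisor 51370/19 ≈ 2703.684; standard quotas: G 4.917, D 3.157, A 0.330, C 5.220, B 2.627, F 2.749.
Rounding to the nearest integer gives G 5, D 3, A 0, C 5, B 3, F 3 — total 19, matching the house size, so no adjustment is needed.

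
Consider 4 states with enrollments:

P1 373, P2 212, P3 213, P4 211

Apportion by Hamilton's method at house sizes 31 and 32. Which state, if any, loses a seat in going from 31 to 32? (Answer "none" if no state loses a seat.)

none

At 31 seats: P1 11, P2 7, P3 7, P4 6.
At 32 seats: P1 12, P2 7, P3 7, P4 6.
No state's allocation decreased.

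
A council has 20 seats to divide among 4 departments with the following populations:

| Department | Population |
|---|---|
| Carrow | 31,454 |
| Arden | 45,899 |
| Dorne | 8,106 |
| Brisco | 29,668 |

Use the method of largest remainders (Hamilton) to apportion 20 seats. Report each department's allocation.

The standard divisor is 115127/20 ≈ 5756.35.
Standard quotas: Carrow 5.4642, Arden 7.9736, Dorne 1.4082, Brisco 5.1540.
Lower quotas: Carrow 5, Arden 7, Dorne 1, Brisco 5 (sum 18, leaving 2 seats).
Remainders in descending order: Arden 0.9736, Carrow 0.4642, Dorne 0.4082, Brisco 0.1540.
Largest remainders: Arden, Carrow receive the extra seats.

Carrow=6, Arden=8, Dorne=1, Brisco=5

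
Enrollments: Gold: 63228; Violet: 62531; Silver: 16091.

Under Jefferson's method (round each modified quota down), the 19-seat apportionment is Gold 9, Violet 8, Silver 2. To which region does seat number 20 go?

Priority for the next seat is population ÷ (current seats + 1).
Priorities: Gold 6322.800, Violet 6947.889, Silver 5363.667.
Highest priority: Violet.

Violet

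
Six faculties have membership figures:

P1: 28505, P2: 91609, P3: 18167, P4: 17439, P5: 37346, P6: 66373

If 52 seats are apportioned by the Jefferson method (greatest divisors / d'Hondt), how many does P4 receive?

Standard divisor 259439/52 ≈ 4989.212; standard quotas: P1 5.713, P2 18.361, P3 3.641, P4 3.495, P5 7.485, P6 13.303.
Rounding down gives 5, 18, 3, 3, 7, 13 = 49 seats, so the divisor must be adjusted.
With modified divisor 4700: modified quotas P1 6.065, P2 19.491, P3 3.865, P4 3.710, P5 7.946, P6 14.122.
Rounding down: P1 6, P2 19, P3 3, P4 3, P5 7, P6 14 (total 52).
P4 receives 3.

3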